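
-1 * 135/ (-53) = 135/ 53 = 2.55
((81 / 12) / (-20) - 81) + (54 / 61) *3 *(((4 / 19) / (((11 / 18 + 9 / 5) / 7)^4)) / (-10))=-7304960219373 / 85628867120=-85.31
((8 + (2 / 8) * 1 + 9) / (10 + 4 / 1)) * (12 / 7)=207 / 98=2.11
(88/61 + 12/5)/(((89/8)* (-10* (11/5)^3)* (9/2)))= -46880/65033991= -0.00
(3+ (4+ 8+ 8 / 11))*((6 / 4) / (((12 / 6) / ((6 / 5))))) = 1557 / 110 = 14.15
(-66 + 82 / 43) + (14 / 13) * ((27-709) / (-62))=-29206 / 559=-52.25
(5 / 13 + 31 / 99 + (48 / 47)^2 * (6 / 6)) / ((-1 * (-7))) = 706990 / 2842983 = 0.25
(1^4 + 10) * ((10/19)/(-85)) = -22/323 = -0.07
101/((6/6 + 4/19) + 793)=1919/15090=0.13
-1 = -1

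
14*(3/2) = 21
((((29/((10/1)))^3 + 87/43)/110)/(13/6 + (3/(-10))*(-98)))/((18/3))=0.00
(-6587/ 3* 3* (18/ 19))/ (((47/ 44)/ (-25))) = 130422600/ 893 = 146049.94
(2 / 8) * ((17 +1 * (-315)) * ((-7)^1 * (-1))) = -1043 / 2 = -521.50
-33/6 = -11/2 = -5.50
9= 9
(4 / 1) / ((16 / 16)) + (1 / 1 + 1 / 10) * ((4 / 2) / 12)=251 / 60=4.18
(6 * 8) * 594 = 28512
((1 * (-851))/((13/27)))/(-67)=22977/871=26.38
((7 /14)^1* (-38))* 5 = -95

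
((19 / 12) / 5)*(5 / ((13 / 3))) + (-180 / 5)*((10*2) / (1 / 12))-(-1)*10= -448741 / 52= -8629.63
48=48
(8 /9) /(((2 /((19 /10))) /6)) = 76 /15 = 5.07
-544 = -544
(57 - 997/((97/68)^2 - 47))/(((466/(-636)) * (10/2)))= -98769066/4570295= -21.61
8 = 8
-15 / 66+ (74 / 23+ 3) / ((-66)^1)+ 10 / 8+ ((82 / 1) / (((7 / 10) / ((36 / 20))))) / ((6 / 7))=749675 / 3036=246.93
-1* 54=-54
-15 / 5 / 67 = -3 / 67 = -0.04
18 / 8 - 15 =-51 / 4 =-12.75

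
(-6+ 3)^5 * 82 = -19926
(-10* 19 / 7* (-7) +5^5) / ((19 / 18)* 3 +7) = 19890 / 61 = 326.07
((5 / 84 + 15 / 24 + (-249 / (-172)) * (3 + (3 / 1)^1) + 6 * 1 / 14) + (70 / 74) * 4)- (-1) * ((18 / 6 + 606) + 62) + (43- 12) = 191266729 / 267288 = 715.58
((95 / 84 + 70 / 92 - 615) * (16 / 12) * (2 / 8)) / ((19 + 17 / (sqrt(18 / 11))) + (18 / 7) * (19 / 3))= -292577675 / 43349986 + 140958475 * sqrt(22) / 260099916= -4.21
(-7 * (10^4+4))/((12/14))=-245098/3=-81699.33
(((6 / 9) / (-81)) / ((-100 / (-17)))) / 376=-17 / 4568400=-0.00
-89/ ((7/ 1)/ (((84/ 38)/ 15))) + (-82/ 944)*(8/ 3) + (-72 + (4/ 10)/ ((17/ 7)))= -4227259/ 57171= -73.94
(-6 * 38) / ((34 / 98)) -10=-11342 / 17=-667.18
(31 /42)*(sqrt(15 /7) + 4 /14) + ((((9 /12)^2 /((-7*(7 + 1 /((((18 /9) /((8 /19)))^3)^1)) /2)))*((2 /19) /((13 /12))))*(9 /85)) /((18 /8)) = 1646058887 /7809387495 + 31*sqrt(105) /294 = 1.29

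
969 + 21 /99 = 31984 /33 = 969.21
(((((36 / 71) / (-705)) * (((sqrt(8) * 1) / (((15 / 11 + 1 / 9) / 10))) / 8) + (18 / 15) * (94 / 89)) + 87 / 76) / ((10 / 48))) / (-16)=-244737 / 338200 + 891 * sqrt(2) / 2436010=-0.72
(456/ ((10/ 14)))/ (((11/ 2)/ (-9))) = -57456/ 55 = -1044.65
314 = 314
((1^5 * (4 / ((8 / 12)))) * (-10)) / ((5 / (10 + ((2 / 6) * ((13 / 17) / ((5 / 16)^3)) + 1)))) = -493492 / 2125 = -232.23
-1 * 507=-507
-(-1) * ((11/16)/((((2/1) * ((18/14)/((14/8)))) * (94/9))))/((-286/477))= -23373/312832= -0.07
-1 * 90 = -90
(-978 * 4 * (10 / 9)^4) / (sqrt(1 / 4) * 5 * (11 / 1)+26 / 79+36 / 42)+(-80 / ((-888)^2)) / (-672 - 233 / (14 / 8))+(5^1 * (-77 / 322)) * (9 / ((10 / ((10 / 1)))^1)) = -10767539158198477735 / 49253835043146672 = -218.61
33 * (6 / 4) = 99 / 2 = 49.50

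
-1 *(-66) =66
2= 2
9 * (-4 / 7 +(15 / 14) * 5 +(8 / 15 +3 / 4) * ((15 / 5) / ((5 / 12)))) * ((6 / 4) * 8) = 265086 / 175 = 1514.78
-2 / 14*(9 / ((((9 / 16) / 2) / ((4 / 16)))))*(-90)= 720 / 7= 102.86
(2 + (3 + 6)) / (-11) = -1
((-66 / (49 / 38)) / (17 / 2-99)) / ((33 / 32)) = 4864 / 8869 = 0.55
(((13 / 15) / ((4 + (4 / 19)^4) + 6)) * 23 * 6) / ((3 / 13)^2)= 6585250451 / 29327985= 224.54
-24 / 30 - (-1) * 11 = 51 / 5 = 10.20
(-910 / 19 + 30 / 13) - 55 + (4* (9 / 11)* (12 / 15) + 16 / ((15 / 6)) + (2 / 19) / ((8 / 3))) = -4973707 / 54340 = -91.53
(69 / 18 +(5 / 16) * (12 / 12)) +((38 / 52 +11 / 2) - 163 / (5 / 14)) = -1391593 / 3120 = -446.02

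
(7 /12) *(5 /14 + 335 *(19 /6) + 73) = 11909 /18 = 661.61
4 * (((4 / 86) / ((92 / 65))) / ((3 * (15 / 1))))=26 / 8901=0.00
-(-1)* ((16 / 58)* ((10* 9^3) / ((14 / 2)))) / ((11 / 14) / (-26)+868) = 3032640 / 9162289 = 0.33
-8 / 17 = -0.47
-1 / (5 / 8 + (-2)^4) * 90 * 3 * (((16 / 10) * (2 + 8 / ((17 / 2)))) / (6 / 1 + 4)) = -17280 / 2261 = -7.64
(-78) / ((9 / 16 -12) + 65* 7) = -1248 / 7097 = -0.18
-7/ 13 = -0.54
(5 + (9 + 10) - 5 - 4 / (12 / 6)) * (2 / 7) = 34 / 7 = 4.86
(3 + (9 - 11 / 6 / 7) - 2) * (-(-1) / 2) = 409 / 84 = 4.87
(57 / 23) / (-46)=-57 / 1058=-0.05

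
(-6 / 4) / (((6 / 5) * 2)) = -5 / 8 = -0.62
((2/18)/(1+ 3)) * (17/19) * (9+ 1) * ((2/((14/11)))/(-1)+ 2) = 85/798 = 0.11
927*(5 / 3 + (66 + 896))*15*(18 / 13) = 241196130 / 13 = 18553548.46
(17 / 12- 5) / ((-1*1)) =43 / 12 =3.58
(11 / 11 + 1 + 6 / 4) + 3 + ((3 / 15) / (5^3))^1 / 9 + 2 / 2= 7.50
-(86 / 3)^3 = -636056 / 27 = -23557.63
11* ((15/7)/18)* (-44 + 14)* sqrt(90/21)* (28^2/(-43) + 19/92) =19610525* sqrt(210)/193844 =1466.04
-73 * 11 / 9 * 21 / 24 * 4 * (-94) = 264187 / 9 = 29354.11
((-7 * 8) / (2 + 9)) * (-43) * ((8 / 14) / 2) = 688 / 11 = 62.55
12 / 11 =1.09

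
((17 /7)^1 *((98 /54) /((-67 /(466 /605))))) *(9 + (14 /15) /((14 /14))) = -8262646 /16416675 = -0.50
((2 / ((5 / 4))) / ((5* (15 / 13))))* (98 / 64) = 637 / 1500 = 0.42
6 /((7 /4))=24 /7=3.43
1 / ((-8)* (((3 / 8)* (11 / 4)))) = -4 / 33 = -0.12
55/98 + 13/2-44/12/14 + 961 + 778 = 513265/294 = 1745.80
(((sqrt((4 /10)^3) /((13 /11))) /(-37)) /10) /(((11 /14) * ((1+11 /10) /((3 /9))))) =-4 * sqrt(10) /108225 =-0.00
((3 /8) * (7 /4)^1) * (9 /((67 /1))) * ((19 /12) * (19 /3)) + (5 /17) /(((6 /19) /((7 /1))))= 3238151 /437376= 7.40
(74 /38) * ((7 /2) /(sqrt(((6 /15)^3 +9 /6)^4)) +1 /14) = 2.93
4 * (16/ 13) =64/ 13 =4.92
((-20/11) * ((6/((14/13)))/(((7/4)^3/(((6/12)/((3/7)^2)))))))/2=-2.57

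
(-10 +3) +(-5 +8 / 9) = -11.11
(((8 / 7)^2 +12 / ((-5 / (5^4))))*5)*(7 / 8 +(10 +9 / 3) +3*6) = -23407725 / 98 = -238854.34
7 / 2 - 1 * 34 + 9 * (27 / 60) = -529 / 20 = -26.45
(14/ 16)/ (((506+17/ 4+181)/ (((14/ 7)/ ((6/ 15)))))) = 1/ 158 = 0.01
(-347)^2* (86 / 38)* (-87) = -450450069 / 19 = -23707898.37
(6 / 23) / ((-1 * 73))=-6 / 1679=-0.00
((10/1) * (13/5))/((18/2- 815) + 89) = -26/717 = -0.04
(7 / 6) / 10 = 7 / 60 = 0.12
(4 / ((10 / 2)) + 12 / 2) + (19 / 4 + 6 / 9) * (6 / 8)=869 / 80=10.86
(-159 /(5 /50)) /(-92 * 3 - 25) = 1590 /301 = 5.28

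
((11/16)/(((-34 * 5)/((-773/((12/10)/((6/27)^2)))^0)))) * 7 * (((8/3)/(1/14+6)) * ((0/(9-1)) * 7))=0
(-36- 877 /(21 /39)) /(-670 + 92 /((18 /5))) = 104877 /40600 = 2.58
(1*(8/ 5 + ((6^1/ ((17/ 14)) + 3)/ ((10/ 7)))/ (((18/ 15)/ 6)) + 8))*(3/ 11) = 19071/ 1870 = 10.20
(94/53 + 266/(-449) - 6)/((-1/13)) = 1490762/23797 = 62.64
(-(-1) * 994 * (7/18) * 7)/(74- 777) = -24353/6327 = -3.85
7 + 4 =11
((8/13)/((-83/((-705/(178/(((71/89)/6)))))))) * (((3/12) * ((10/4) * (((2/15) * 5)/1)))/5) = 16685/51280554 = 0.00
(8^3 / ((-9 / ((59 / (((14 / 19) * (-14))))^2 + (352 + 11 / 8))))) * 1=-158206880 / 7203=-21964.03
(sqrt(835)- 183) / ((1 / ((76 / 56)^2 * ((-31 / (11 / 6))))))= 6143859 / 1078- 33573 * sqrt(835) / 1078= 4799.37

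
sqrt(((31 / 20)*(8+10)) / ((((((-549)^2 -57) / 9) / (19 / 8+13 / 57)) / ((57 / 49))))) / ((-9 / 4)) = -sqrt(3465173490) / 2636760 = -0.02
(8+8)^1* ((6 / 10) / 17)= 0.56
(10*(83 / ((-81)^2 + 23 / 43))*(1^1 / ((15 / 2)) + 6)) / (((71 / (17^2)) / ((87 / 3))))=2751884588 / 30048549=91.58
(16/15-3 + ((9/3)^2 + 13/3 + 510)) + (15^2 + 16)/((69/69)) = 3812/5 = 762.40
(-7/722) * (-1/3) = 7/2166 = 0.00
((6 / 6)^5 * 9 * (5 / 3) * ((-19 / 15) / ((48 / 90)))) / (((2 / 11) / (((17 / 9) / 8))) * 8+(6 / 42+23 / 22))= -11305 / 2332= -4.85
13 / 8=1.62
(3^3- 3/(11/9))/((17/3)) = 810/187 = 4.33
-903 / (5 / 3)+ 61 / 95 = -10282 / 19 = -541.16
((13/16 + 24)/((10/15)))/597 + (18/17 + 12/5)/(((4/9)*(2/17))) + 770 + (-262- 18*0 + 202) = 24714601/31840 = 776.21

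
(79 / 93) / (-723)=-79 / 67239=-0.00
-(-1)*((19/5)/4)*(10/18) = 19/36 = 0.53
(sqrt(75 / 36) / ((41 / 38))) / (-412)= -95 * sqrt(3) / 50676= -0.00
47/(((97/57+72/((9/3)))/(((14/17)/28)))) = 0.05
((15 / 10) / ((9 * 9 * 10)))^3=0.00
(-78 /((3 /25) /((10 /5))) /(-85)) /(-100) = -13 /85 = -0.15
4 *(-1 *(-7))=28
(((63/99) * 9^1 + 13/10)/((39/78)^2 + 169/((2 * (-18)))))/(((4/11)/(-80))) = 6957/20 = 347.85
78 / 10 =39 / 5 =7.80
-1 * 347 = -347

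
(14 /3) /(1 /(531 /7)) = 354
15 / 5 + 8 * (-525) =-4197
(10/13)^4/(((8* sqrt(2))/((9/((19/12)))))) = 67500* sqrt(2)/542659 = 0.18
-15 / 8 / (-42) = 5 / 112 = 0.04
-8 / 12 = -2 / 3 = -0.67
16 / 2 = 8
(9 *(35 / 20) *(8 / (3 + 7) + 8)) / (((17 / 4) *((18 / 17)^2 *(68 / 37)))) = 2849 / 180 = 15.83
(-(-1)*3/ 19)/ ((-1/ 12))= -36/ 19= -1.89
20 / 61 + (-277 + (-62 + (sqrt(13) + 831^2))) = sqrt(13) + 42103562 / 61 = 690225.93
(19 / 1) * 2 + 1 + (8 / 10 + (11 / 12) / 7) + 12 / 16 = 8543 / 210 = 40.68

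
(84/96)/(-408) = -7/3264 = -0.00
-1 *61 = -61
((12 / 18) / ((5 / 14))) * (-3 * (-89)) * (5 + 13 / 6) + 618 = 62848 / 15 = 4189.87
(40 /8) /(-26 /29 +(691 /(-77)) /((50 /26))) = -279125 /310557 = -0.90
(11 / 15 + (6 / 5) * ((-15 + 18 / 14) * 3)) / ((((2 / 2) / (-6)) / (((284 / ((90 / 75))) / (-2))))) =-725194 / 21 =-34533.05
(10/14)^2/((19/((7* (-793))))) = -19825/133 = -149.06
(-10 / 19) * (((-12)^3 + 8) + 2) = 17180 / 19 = 904.21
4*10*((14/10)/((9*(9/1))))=0.69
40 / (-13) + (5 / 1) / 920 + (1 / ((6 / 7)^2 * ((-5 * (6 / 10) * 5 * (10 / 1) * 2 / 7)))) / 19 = -188553107 / 61354800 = -3.07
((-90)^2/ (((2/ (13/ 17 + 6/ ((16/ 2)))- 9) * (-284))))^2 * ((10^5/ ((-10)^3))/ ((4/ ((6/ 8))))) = -3262764796875/ 12616231684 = -258.62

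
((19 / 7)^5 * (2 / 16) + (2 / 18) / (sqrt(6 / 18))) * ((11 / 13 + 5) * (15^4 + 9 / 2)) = 427538 * sqrt(3) / 13 + 4763818864179 / 873964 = 5507781.07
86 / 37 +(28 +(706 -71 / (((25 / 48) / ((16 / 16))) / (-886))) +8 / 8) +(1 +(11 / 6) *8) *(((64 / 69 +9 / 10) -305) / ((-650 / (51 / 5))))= 10088740620107 / 82972500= 121591.38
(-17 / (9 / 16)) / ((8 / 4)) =-136 / 9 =-15.11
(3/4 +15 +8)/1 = 95/4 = 23.75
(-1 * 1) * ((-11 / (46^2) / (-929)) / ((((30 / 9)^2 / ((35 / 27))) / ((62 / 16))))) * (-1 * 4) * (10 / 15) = 2387 / 353837520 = 0.00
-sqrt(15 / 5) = -sqrt(3) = -1.73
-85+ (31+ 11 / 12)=-637 / 12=-53.08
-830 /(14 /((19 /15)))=-1577 /21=-75.10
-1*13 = -13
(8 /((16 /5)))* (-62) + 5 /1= -150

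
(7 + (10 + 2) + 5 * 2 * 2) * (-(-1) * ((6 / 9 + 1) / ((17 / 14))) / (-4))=-455 / 34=-13.38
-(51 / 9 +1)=-6.67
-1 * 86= -86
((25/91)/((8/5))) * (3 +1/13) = 625/1183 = 0.53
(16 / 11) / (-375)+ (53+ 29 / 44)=885311 / 16500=53.66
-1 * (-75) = 75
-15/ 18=-5/ 6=-0.83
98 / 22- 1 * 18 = -13.55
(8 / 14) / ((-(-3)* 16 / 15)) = 0.18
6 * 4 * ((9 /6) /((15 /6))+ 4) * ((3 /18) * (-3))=-276 /5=-55.20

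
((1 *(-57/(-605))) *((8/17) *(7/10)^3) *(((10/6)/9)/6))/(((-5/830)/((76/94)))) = -20554618/326291625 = -0.06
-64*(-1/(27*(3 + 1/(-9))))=32/39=0.82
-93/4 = -23.25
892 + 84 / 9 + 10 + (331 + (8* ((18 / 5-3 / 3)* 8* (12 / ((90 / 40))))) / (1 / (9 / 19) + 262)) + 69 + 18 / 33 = 1315.24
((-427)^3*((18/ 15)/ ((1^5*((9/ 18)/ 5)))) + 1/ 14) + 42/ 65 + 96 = -850170866347/ 910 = -934253699.28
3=3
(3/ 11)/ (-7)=-3/ 77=-0.04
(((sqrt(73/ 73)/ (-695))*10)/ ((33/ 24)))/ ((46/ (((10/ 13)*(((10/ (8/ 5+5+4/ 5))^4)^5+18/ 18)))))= -764789251818332892698134900302944080/ 10570928980371148596237881329965599971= -0.07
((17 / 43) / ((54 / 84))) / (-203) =-34 / 11223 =-0.00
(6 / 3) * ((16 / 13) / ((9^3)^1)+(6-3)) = 6.00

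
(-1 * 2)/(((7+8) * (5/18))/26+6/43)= -13416/2011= -6.67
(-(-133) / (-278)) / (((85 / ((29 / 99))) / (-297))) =0.49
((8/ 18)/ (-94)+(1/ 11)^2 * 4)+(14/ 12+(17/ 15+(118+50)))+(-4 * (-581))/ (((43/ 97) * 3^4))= 46558421023/ 198078210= 235.05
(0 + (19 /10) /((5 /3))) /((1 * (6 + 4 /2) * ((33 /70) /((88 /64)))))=133 /320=0.42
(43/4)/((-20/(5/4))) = -43/64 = -0.67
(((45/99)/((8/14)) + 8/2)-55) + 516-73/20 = 25418/55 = 462.15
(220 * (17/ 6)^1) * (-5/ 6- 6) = -38335/ 9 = -4259.44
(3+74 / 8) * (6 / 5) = 14.70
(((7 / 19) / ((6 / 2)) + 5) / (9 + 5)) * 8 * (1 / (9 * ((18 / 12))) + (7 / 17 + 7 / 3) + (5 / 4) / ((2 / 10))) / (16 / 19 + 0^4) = 1215523 / 38556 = 31.53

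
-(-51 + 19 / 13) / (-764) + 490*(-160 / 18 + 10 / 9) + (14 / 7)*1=-85123655 / 22347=-3809.18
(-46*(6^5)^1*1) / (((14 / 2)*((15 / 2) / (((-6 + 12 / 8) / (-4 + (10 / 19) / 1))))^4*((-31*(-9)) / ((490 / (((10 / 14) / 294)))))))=-9326944691568 / 283669375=-32879.63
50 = 50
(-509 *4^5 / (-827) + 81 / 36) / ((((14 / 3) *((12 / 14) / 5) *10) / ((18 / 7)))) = 2690109 / 13232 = 203.30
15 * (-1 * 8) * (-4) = 480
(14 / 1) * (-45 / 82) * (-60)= 18900 / 41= 460.98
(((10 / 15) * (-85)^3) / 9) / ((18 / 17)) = -10440125 / 243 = -42963.48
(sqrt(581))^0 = 1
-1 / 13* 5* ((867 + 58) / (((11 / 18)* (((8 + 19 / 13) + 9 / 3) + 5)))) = -33.34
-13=-13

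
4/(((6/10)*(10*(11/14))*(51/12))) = 112/561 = 0.20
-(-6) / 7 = 6 / 7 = 0.86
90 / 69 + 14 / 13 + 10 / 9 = 9398 / 2691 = 3.49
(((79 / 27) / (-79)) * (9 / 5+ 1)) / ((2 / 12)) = -28 / 45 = -0.62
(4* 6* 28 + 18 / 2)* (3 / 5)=2043 / 5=408.60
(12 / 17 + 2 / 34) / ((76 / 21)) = 273 / 1292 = 0.21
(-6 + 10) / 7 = 4 / 7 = 0.57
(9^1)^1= 9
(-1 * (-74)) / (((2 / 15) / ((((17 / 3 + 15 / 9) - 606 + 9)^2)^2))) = 1811686549639385 / 27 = 67099501838495.74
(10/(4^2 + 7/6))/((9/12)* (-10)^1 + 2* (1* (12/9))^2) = -1080/7313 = -0.15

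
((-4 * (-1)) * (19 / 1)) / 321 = 76 / 321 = 0.24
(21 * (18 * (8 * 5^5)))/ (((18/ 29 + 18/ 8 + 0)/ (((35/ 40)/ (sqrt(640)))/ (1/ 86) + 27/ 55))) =657720000/ 407 + 114568125 * sqrt(10)/ 37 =11407809.45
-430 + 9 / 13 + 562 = 1725 / 13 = 132.69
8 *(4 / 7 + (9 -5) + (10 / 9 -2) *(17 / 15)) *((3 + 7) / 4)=13472 / 189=71.28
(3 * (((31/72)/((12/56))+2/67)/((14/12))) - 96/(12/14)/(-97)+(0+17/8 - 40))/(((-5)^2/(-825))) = 378042775/363944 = 1038.74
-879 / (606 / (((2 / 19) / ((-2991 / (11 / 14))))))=3223 / 80356206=0.00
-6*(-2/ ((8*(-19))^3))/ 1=-0.00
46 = 46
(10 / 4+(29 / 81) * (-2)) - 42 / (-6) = 1423 / 162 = 8.78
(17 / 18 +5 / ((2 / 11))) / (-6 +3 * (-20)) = -128 / 297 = -0.43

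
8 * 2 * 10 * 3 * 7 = 3360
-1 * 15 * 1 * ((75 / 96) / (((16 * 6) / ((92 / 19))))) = -2875 / 4864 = -0.59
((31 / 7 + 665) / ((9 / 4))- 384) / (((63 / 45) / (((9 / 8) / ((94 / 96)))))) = -163440 / 2303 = -70.97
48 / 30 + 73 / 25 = 113 / 25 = 4.52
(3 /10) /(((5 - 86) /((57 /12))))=-19 /1080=-0.02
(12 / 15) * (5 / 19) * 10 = 40 / 19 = 2.11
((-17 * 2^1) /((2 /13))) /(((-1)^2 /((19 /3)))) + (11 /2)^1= -8365 /6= -1394.17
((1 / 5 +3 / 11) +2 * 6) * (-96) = -1197.38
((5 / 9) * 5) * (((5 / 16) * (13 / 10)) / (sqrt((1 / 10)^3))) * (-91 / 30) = -29575 * sqrt(10) / 864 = -108.25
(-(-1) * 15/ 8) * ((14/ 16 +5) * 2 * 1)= 705/ 32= 22.03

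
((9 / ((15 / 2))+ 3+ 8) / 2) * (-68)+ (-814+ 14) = -6074 / 5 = -1214.80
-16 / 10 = -8 / 5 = -1.60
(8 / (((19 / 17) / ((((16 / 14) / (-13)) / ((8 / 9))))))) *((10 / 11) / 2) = -6120 / 19019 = -0.32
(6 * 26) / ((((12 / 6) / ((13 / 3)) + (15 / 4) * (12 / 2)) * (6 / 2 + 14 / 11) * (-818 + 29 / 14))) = -208208 / 106839319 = -0.00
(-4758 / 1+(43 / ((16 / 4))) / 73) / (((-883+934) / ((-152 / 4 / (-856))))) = -26396567 / 6373776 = -4.14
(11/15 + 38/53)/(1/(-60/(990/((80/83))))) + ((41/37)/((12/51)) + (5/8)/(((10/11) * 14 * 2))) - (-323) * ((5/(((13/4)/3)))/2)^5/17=3345411337218811375/2680313885016768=1248.14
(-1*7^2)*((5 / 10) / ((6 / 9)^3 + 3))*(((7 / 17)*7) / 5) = -4.28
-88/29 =-3.03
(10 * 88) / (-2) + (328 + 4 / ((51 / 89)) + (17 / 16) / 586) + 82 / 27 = -438882757 / 4303584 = -101.98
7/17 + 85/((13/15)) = 21766/221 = 98.49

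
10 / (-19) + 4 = 66 / 19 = 3.47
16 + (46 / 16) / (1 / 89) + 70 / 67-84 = 101261 / 536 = 188.92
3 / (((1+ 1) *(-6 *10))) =-0.02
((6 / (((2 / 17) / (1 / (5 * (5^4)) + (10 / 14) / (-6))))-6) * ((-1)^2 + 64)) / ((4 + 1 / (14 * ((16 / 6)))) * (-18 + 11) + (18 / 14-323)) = 2.24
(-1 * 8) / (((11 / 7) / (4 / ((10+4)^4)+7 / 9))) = -134474 / 33957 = -3.96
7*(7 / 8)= 49 / 8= 6.12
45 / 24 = 15 / 8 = 1.88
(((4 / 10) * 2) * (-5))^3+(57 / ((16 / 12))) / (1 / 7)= 941 / 4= 235.25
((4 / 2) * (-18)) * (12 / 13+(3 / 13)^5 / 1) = -12347100 / 371293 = -33.25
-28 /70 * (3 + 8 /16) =-7 /5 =-1.40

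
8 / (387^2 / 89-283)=356 / 62291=0.01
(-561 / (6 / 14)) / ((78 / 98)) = -64141 / 39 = -1644.64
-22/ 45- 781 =-35167/ 45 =-781.49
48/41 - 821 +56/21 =-100511/123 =-817.16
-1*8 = -8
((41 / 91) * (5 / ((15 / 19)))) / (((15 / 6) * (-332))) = -779 / 226590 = -0.00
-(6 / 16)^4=-81 / 4096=-0.02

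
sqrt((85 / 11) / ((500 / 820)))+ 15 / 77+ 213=216.75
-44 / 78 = -22 / 39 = -0.56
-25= -25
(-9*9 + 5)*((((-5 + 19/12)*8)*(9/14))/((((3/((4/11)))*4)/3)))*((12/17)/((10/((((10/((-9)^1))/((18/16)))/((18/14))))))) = -99712/15147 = -6.58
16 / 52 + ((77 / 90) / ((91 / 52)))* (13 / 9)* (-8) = -28124 / 5265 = -5.34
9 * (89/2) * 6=2403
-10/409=-0.02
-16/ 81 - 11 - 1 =-988/ 81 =-12.20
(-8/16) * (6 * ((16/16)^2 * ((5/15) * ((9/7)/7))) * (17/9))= -17/49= -0.35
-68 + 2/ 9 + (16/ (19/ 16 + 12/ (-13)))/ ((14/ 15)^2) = 8170/ 4851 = 1.68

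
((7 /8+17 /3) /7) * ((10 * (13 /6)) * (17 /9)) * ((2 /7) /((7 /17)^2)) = 50137165 /777924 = 64.45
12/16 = 3/4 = 0.75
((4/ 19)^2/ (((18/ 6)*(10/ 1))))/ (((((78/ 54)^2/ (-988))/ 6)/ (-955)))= 990144/ 247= 4008.68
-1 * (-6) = 6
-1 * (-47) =47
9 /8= 1.12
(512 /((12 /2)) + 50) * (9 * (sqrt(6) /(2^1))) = 609 * sqrt(6) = 1491.74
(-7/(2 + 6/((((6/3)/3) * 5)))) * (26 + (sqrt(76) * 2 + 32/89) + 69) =-297045/1691 - 140 * sqrt(19)/19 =-207.78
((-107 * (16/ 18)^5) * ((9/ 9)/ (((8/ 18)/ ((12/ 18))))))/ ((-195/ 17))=29802496/ 3838185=7.76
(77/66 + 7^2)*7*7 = 14749/6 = 2458.17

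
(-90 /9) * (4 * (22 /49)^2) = -19360 /2401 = -8.06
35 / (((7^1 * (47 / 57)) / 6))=1710 / 47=36.38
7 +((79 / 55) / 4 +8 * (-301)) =-528141 / 220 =-2400.64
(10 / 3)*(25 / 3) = 250 / 9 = 27.78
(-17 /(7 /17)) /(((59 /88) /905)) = -55728.72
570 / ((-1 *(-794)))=285 / 397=0.72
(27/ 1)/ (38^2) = 27/ 1444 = 0.02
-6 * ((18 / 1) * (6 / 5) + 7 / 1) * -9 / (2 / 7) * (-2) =-54054 / 5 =-10810.80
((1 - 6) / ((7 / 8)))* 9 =-360 / 7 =-51.43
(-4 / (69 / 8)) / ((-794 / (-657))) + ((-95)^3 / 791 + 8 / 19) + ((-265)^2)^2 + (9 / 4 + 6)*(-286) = 1353510456986703223 / 274459598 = 4931547181.62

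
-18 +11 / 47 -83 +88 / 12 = -93.43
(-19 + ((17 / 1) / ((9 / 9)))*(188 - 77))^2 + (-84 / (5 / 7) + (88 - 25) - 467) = 17444512 / 5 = 3488902.40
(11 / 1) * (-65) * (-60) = 42900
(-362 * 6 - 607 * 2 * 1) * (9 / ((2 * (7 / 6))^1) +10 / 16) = -424943 / 28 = -15176.54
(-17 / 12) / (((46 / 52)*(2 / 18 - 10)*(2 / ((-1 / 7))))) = -0.01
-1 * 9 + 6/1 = -3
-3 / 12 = -1 / 4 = -0.25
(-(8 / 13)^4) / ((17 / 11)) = -45056 / 485537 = -0.09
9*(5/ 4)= 45/ 4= 11.25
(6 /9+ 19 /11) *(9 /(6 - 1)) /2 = 237 /110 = 2.15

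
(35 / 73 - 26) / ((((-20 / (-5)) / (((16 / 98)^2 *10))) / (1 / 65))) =-59616 / 2278549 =-0.03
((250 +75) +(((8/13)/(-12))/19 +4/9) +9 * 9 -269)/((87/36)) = 1222132/21489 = 56.87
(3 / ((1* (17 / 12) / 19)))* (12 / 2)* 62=254448 / 17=14967.53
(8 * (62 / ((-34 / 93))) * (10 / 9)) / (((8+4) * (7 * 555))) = -3844 / 118881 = -0.03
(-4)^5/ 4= -256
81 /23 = 3.52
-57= -57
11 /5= 2.20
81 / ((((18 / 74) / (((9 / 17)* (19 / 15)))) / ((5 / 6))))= 6327 / 34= 186.09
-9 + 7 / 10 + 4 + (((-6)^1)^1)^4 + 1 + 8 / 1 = 13007 / 10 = 1300.70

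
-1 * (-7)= 7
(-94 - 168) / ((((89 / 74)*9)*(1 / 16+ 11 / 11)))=-310208 / 13617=-22.78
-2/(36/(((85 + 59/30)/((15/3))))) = -2609/2700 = -0.97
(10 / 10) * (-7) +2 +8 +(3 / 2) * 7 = 27 / 2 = 13.50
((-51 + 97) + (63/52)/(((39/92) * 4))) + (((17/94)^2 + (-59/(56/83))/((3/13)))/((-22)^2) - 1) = 1363921433597/30355477152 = 44.93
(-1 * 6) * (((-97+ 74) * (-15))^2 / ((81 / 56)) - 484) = -1472488 / 3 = -490829.33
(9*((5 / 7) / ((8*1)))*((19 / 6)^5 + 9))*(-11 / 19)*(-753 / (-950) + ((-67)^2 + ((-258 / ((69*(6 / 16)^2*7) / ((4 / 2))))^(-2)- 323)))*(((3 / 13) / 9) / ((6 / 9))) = -6717062467058534784523 / 275149777199431680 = -24412.39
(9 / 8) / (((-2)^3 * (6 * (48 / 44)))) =-11 / 512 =-0.02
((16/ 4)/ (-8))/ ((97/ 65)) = -65/ 194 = -0.34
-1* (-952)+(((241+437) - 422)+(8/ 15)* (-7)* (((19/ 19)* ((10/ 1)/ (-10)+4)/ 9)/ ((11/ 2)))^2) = 19732456/ 16335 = 1207.99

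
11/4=2.75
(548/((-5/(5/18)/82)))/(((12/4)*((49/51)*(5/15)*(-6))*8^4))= 95489/903168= 0.11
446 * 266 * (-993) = -117805548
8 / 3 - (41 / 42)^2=3023 / 1764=1.71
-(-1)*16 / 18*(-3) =-8 / 3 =-2.67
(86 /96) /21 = 43 /1008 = 0.04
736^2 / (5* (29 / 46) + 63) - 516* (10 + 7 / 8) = 15684443 / 6086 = 2577.13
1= 1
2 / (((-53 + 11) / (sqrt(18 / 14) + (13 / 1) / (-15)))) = 13 / 315 - sqrt(7) / 49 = -0.01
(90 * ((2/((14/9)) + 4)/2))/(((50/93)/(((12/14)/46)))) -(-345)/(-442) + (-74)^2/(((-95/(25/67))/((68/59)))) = -1620556088498/93533375845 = -17.33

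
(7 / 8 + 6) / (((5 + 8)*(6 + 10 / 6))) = 165 / 2392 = 0.07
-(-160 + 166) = -6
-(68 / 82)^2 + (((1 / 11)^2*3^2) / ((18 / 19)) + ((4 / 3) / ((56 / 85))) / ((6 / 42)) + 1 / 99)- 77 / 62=1398934627 / 113497758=12.33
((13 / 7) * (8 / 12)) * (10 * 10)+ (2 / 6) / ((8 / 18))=10463 / 84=124.56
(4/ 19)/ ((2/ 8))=16/ 19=0.84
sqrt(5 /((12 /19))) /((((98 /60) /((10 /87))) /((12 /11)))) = 0.22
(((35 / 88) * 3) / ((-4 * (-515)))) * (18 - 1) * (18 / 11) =3213 / 199408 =0.02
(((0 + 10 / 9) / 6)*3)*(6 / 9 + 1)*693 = 1925 / 3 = 641.67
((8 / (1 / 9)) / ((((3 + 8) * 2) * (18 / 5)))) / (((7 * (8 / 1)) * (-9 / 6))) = -5 / 462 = -0.01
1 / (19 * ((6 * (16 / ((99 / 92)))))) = 33 / 55936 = 0.00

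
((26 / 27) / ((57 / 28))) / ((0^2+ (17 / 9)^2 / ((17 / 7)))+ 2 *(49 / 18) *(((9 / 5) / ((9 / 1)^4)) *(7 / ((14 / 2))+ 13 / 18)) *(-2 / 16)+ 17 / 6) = 42456960 / 386137019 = 0.11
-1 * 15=-15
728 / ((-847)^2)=104 / 102487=0.00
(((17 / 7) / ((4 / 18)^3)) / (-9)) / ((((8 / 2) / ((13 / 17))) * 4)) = -1053 / 896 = -1.18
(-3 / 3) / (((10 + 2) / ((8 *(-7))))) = 14 / 3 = 4.67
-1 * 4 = -4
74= 74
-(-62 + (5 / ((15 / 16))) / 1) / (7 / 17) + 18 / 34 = 49319 / 357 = 138.15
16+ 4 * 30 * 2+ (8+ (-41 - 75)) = 148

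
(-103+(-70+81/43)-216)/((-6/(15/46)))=41615/1978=21.04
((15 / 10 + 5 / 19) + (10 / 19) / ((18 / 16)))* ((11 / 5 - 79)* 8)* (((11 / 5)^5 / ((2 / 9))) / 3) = -31457769728 / 296875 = -105963.01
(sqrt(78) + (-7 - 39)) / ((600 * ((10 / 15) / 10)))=-23 / 20 + sqrt(78) / 40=-0.93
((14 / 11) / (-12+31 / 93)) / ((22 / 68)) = -0.34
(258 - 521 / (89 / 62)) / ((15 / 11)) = -20548 / 267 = -76.96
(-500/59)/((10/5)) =-250/59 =-4.24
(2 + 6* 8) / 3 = 50 / 3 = 16.67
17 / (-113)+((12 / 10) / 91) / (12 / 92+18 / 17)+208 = 1656509041 / 7969325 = 207.86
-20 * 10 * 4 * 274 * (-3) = 657600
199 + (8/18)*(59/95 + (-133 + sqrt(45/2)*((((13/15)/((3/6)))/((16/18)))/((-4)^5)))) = 39947/285 - 13*sqrt(10)/10240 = 140.16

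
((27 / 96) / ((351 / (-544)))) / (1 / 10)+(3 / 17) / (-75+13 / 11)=-2347967 / 538356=-4.36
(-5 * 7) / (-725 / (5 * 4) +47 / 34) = 2380 / 2371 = 1.00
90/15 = 6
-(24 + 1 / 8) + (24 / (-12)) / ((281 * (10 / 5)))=-54241 / 2248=-24.13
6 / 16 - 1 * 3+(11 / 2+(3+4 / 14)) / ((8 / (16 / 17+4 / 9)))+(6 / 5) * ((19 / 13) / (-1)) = -530399 / 185640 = -2.86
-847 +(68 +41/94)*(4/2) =-33376/47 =-710.13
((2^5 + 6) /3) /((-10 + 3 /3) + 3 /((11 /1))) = -209 /144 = -1.45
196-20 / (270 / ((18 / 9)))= 5288 / 27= 195.85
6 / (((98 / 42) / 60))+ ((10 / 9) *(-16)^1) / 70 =9704 / 63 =154.03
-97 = -97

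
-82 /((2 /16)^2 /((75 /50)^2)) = -11808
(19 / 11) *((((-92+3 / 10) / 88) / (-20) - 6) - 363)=-637.27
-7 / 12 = -0.58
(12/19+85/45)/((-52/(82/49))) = -17671/217854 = -0.08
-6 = -6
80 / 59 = 1.36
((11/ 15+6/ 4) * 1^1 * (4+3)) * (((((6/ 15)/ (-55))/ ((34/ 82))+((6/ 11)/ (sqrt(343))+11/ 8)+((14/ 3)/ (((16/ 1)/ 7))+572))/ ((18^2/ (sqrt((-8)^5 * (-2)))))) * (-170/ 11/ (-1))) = 145792 * sqrt(7)/ 68607+242228302064/ 2205225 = 109848.52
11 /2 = 5.50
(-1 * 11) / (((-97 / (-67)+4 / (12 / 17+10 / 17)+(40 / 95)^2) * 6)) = -2926627 / 7528278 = -0.39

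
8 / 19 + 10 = 198 / 19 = 10.42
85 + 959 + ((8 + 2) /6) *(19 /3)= 9491 /9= 1054.56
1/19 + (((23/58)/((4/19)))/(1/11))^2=439091555/1022656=429.36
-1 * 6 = -6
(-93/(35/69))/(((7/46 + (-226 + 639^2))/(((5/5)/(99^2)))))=-32798/715509149355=-0.00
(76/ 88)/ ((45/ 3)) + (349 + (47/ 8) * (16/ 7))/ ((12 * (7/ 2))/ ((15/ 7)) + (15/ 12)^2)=67201969/ 3910830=17.18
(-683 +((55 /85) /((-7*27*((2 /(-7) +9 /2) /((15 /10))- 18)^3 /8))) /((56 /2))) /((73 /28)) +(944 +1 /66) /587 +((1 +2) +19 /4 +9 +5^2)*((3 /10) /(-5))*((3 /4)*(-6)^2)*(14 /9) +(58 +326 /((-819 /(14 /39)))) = -301850300050309072679 /980933836752054900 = -307.72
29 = 29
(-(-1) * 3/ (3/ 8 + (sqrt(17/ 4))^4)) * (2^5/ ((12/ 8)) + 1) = 1072/ 295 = 3.63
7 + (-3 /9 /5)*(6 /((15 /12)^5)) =107327 /15625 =6.87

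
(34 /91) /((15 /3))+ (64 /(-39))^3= -9019898 /2076165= -4.34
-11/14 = -0.79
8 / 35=0.23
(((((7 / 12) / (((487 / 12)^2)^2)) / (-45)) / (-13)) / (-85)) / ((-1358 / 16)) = 1536 / 30145317439603925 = 0.00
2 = 2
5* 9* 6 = 270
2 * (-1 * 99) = -198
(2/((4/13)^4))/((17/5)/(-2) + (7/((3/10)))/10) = 428415/1216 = 352.31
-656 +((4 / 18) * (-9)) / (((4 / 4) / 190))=-1036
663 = 663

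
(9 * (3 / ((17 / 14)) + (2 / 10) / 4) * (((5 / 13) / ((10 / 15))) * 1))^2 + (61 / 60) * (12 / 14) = 18834803867 / 109403840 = 172.16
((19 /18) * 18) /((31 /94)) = 57.61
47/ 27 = 1.74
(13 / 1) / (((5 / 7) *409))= 91 / 2045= 0.04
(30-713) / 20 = -683 / 20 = -34.15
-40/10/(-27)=4/27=0.15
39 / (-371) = -39 / 371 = -0.11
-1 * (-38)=38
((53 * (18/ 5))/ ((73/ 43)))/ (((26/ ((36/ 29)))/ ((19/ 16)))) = 3507381/ 550420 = 6.37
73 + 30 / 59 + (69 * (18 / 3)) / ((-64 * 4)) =542923 / 7552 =71.89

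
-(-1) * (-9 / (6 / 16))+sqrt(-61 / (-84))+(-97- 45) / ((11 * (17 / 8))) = -5624 / 187+sqrt(1281) / 42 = -29.22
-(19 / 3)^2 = -361 / 9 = -40.11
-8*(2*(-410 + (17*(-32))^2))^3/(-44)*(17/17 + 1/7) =42904844390718464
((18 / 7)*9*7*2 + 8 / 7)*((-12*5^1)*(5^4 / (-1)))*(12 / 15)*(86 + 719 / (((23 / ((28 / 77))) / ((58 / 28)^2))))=114083657880000 / 86779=1314645915.26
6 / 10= 3 / 5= 0.60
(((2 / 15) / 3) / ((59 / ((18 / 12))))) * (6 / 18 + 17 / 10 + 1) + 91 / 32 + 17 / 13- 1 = 3.15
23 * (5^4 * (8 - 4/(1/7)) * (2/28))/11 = -143750/77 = -1866.88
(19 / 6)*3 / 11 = 19 / 22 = 0.86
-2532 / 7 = -361.71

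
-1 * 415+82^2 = 6309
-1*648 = -648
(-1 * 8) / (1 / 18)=-144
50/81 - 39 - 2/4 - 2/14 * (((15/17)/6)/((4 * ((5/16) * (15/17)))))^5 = -413371939/10631250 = -38.88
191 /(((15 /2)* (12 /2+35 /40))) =3056 /825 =3.70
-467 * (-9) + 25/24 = 100897/24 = 4204.04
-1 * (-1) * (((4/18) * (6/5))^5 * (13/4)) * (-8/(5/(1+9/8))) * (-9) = 56576/421875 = 0.13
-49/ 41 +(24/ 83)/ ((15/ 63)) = 329/ 17015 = 0.02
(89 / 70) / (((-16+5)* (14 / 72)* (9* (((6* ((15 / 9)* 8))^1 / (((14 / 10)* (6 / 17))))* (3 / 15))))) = -267 / 130900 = -0.00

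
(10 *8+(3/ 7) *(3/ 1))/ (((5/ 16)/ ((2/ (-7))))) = -18208/ 245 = -74.32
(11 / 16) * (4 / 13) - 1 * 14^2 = -10181 / 52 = -195.79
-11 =-11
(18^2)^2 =104976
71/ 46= 1.54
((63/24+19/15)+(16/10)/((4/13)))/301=1091/36120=0.03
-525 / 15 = -35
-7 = -7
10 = 10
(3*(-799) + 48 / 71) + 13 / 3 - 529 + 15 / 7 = -4352002 / 1491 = -2918.85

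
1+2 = 3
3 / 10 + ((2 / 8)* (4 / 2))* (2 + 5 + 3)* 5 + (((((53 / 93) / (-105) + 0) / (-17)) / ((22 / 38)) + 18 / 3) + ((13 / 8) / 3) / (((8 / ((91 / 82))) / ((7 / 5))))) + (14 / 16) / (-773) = 46527599402897 / 1481552924544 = 31.40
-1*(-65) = 65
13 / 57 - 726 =-41369 / 57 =-725.77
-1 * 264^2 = -69696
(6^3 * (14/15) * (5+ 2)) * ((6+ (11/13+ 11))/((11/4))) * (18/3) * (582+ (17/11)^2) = 2778080191488/86515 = 32110965.63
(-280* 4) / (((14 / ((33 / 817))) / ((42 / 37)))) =-3.67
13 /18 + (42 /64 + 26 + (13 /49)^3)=928295101 /33882912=27.40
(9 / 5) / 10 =9 / 50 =0.18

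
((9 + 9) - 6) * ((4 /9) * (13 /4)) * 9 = 156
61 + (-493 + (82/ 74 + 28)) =-14907/ 37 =-402.89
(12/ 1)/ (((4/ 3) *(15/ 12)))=7.20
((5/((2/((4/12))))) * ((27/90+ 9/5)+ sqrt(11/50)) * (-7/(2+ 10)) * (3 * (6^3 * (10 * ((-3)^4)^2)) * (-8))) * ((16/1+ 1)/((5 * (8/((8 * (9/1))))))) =505931832 * sqrt(22)+ 10624568472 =12997599110.21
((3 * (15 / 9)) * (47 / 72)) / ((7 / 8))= 235 / 63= 3.73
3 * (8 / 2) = 12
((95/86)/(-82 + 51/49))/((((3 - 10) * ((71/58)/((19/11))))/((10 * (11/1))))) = 3664150/12111251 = 0.30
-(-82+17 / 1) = 65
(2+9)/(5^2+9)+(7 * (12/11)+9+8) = 9335/374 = 24.96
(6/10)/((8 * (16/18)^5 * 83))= 177147/108789760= 0.00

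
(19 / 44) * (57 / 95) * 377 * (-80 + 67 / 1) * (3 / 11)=-838071 / 2420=-346.31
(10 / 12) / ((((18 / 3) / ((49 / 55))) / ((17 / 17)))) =49 / 396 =0.12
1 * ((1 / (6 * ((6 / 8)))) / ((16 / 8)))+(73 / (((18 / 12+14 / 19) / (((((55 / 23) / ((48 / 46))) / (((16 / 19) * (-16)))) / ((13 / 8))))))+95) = 91.70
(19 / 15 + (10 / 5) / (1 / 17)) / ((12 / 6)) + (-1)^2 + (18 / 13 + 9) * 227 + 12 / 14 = 6488659 / 2730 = 2376.80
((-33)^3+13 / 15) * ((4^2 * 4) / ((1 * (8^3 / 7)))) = -1886647 / 60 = -31444.12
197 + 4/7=1383/7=197.57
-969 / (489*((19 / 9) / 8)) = -1224 / 163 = -7.51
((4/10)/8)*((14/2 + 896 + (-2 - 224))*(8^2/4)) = 2708/5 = 541.60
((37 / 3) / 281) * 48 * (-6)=-12.64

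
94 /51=1.84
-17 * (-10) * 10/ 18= 850/ 9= 94.44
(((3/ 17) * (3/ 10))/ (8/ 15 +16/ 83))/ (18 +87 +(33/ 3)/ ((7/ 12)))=5229/ 8882704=0.00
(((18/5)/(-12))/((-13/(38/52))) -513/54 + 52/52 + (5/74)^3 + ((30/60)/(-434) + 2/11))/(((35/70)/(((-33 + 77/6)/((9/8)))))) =24880946404897/83591886105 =297.65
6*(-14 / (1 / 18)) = -1512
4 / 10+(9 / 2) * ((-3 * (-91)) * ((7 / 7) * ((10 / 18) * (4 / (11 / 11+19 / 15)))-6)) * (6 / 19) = -3144314 / 1615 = -1946.94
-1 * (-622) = 622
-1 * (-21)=21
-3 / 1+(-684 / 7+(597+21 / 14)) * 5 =35013 / 14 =2500.93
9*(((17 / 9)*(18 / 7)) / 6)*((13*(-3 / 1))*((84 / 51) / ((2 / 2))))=-468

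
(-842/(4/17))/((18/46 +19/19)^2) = -3786053/2048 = -1848.66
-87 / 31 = -2.81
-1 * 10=-10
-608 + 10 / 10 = -607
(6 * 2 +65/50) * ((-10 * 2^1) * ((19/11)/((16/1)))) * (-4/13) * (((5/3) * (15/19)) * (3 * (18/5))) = 17955/143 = 125.56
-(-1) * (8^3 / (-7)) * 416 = -212992 / 7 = -30427.43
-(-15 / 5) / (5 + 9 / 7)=21 / 44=0.48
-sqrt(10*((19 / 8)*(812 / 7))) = -sqrt(2755) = -52.49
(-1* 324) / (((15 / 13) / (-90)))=25272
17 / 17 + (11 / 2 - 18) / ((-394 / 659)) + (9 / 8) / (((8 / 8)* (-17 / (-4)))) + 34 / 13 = 24.79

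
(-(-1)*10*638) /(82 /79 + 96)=252010 /3833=65.75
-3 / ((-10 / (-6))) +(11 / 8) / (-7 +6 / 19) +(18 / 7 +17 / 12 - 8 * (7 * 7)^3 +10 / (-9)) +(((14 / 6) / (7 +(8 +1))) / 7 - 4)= -602440164659 / 640080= -941195.11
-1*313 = -313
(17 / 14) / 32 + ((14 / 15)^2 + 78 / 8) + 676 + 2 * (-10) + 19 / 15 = 67326913 / 100800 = 667.93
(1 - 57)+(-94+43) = -107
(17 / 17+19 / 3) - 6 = 4 / 3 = 1.33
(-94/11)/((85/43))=-4.32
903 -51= 852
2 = 2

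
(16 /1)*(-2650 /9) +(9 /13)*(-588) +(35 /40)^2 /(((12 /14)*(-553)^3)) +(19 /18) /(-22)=-138569881018607 /27073757568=-5118.24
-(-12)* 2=24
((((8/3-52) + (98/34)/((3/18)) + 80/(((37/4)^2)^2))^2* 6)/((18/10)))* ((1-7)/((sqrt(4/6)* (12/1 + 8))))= -4685884748210572418* sqrt(6)/9135959059648521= -1256.36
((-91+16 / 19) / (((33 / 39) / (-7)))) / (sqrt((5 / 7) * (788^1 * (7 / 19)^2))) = 22269 * sqrt(6895) / 21670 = 85.33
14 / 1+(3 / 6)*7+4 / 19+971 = 37571 / 38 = 988.71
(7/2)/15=7/30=0.23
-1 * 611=-611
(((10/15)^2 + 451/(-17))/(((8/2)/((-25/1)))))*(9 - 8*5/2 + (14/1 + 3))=99775/102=978.19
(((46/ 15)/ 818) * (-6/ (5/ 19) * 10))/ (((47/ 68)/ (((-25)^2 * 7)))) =-104006000/ 19223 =-5410.50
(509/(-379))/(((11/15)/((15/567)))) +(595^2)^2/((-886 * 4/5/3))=-493777807065913025/930820968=-530475595.24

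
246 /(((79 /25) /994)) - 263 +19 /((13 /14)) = 79221213 /1027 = 77138.47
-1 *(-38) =38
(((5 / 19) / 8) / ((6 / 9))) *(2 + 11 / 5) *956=15057 / 76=198.12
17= 17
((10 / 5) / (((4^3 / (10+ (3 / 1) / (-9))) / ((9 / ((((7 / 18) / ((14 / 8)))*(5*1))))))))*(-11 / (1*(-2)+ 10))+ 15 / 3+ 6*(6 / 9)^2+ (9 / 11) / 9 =371131 / 84480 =4.39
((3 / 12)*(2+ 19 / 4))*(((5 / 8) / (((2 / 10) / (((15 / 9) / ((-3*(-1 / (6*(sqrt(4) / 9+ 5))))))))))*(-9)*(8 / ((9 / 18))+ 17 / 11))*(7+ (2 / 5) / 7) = -504120825 / 4928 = -102297.25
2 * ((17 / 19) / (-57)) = -34 / 1083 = -0.03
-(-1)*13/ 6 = 13/ 6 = 2.17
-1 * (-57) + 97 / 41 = 2434 / 41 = 59.37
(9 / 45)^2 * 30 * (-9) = -54 / 5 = -10.80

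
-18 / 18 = -1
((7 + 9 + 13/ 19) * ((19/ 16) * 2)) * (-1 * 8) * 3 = -951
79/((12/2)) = 79/6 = 13.17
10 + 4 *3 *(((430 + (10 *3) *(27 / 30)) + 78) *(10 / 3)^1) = 21410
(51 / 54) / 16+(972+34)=289745 / 288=1006.06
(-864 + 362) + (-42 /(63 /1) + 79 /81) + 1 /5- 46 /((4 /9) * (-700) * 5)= -501.46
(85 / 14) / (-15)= -17 / 42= -0.40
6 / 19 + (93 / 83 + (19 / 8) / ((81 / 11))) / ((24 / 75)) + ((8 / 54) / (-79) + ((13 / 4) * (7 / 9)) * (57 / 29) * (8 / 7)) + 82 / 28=1760750485997 / 131105169216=13.43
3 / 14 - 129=-1803 / 14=-128.79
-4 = -4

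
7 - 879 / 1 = -872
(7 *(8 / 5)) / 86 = 28 / 215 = 0.13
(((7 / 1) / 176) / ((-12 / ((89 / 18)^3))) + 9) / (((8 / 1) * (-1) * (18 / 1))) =-105919873 / 1773674496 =-0.06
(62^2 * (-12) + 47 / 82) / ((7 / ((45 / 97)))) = -170210205 / 55678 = -3057.05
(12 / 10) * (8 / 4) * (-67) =-804 / 5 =-160.80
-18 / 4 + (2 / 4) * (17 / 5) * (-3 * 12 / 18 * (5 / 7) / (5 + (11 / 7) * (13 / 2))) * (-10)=-1237 / 426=-2.90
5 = 5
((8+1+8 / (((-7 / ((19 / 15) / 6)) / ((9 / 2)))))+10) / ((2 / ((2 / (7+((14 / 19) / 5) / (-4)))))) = 7942 / 3087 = 2.57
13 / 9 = 1.44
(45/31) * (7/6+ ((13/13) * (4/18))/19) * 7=455/38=11.97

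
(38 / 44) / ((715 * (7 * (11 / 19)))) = 361 / 1211210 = 0.00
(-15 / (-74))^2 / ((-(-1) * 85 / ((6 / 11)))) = 135 / 512006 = 0.00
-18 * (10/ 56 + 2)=-549/ 14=-39.21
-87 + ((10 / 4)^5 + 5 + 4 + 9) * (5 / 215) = -116011 / 1376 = -84.31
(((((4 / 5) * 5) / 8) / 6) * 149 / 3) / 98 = 149 / 3528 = 0.04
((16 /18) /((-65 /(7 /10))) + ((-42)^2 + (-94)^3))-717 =-2426395753 /2925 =-829537.01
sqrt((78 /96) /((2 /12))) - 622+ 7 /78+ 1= -48431 /78+ sqrt(78) /4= -618.70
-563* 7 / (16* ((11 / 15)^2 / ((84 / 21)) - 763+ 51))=886725 / 2562716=0.35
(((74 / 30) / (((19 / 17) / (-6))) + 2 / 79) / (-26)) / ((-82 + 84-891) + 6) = -49596 / 86149895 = -0.00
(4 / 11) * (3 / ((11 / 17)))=204 / 121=1.69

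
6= 6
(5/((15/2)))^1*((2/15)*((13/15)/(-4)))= -13/675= -0.02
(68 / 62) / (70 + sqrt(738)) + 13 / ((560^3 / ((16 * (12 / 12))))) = 13062278643 / 708072736000-51 * sqrt(82) / 64511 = 0.01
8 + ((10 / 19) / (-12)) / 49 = 44683 / 5586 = 8.00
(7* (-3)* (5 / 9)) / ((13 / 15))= -175 / 13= -13.46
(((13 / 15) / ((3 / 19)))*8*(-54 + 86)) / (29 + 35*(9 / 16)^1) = 53248 / 1845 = 28.86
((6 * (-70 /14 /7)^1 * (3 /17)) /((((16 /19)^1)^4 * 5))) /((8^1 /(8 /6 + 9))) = -12119853 /31195136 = -0.39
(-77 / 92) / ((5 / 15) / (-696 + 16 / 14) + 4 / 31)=-6.51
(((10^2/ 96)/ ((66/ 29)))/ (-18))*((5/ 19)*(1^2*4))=-3625/ 135432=-0.03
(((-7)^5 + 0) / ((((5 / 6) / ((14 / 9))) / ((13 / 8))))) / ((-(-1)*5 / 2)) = -1529437 / 75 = -20392.49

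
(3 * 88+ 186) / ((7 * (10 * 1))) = 45 / 7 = 6.43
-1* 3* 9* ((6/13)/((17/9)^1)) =-1458/221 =-6.60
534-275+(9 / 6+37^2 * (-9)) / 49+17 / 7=981 / 98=10.01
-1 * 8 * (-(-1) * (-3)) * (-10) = -240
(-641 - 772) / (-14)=1413 / 14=100.93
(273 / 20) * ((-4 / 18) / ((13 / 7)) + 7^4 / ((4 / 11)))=21630217 / 240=90125.90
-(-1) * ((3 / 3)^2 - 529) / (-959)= 528 / 959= 0.55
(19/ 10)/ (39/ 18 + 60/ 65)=741/ 1205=0.61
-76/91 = -0.84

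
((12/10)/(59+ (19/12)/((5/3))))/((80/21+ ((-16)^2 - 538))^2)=2646/10230156959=0.00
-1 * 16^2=-256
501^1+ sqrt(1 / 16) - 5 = 1985 / 4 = 496.25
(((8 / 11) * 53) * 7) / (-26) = -1484 / 143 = -10.38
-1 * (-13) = 13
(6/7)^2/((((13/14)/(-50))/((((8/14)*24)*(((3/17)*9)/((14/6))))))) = -27993600/75803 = -369.29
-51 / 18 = -17 / 6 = -2.83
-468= -468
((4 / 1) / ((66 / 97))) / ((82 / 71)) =6887 / 1353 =5.09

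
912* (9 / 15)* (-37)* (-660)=13362624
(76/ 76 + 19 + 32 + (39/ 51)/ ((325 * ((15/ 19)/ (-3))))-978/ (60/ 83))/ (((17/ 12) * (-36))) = 5528863/ 216750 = 25.51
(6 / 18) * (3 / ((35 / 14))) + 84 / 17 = 454 / 85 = 5.34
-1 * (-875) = 875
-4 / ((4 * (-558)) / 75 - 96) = 25 / 786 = 0.03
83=83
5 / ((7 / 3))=15 / 7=2.14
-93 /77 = -1.21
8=8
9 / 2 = 4.50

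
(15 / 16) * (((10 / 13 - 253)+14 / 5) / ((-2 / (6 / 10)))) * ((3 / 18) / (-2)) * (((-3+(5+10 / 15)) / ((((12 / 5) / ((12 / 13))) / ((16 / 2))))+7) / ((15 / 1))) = -9614309 / 1622400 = -5.93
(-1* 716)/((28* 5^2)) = -179/175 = -1.02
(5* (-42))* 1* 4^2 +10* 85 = -2510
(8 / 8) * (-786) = -786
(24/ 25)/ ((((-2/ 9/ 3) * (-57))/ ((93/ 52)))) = 2511/ 6175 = 0.41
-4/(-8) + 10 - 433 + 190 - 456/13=-6957/26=-267.58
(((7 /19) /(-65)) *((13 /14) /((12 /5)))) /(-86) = 1 /39216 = 0.00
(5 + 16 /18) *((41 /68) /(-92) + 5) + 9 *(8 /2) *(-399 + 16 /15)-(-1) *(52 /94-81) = -21135962471 /1470160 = -14376.64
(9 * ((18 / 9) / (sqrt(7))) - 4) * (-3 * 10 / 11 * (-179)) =-21480 / 11 + 96660 * sqrt(7) / 77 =1368.55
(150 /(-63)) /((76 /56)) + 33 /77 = -529 /399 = -1.33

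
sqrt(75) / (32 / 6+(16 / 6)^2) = 0.70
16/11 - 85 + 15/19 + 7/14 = -82.26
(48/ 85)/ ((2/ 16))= 384/ 85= 4.52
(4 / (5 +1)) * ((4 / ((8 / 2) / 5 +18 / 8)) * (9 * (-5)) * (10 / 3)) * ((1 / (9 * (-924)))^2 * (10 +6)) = -0.00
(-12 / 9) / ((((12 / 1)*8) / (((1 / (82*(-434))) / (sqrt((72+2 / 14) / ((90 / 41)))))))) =sqrt(57974) / 3536877792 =0.00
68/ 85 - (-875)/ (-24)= -4279/ 120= -35.66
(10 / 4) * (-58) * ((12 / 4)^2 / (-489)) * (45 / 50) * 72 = 28188 / 163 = 172.93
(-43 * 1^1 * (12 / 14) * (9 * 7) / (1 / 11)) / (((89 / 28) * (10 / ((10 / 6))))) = -119196 / 89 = -1339.28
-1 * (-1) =1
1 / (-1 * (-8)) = 1 / 8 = 0.12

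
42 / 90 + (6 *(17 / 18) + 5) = 11.13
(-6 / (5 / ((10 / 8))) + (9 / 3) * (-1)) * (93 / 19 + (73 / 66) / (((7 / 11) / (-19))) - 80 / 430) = 2914815 / 22876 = 127.42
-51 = -51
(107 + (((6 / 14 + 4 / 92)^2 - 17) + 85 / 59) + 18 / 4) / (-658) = -294133209 / 2012610124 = -0.15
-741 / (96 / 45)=-11115 / 32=-347.34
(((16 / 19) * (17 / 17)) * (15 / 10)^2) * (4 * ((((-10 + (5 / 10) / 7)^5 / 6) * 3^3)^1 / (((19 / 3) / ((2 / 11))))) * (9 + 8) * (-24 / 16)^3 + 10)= 5787546304131243 / 1067849552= 5419814.33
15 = 15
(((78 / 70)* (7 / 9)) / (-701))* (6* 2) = -52 / 3505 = -0.01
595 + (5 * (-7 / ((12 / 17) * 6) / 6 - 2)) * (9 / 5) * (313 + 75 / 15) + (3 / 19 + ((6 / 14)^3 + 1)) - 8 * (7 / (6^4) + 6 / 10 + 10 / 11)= -1376931207709 / 232265880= -5928.25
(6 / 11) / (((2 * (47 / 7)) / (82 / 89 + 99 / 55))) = 25431 / 230065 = 0.11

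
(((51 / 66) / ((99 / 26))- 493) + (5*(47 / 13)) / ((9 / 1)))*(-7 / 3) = 1145.17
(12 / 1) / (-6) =-2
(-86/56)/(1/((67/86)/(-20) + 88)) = -151293/1120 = -135.08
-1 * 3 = -3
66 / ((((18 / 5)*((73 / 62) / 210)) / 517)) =123407900 / 73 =1690519.18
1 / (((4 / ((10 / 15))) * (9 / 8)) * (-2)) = -0.07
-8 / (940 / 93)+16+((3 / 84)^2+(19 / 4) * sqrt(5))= 19 * sqrt(5) / 4+2802251 / 184240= 25.83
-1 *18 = -18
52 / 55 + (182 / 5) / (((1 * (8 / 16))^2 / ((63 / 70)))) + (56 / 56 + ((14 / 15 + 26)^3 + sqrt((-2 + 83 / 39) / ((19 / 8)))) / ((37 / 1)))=2 * sqrt(7410) / 27417 + 908004049 / 1373625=661.03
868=868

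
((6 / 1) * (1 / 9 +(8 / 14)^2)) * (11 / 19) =4246 / 2793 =1.52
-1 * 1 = -1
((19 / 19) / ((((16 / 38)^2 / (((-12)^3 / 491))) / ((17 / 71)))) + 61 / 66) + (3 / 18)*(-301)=-62117192 / 1150413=-54.00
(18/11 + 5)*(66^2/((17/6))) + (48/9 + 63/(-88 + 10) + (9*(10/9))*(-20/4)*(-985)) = 78840445/1326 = 59457.35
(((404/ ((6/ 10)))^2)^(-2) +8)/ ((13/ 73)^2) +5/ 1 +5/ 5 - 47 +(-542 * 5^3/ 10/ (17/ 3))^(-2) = 392908369802099943309577/ 1859830106058905760000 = 211.26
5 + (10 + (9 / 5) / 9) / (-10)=199 / 50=3.98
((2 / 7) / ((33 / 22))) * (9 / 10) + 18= 636 / 35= 18.17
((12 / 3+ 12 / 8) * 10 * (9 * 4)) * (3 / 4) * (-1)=-1485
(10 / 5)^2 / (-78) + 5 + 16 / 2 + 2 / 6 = 518 / 39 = 13.28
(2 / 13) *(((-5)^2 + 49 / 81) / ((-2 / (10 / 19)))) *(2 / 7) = -41480 / 140049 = -0.30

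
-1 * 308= -308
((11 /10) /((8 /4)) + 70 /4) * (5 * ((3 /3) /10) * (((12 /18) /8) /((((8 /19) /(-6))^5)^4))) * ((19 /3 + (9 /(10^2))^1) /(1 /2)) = 10130794841857813125837669994882907706183 /8796093022208000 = 1151738029177273929899192.00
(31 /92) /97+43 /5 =383887 /44620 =8.60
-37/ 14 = -2.64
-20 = -20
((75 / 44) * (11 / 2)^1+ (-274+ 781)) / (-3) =-1377 / 8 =-172.12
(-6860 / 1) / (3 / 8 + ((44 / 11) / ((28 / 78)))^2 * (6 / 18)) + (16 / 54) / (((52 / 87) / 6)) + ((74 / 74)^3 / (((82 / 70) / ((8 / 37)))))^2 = -78976320708172 / 489767228847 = -161.25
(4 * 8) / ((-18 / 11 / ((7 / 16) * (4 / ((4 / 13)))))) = -1001 / 9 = -111.22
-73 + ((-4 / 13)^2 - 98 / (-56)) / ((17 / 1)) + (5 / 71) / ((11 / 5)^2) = -72.88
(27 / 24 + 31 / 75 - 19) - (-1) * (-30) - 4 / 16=-28627 / 600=-47.71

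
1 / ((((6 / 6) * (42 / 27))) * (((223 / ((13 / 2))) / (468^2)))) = 6406452 / 1561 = 4104.07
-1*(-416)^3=71991296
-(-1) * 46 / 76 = 23 / 38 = 0.61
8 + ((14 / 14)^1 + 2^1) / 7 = 59 / 7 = 8.43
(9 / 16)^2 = 81 / 256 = 0.32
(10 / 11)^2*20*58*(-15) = -1740000 / 121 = -14380.17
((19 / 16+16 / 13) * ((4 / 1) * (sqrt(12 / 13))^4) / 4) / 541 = 4527 / 1188577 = 0.00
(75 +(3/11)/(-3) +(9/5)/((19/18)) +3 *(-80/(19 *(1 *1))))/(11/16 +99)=1069792/1666775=0.64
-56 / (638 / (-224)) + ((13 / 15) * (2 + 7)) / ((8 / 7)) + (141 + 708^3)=4528461214247 / 12760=354895079.49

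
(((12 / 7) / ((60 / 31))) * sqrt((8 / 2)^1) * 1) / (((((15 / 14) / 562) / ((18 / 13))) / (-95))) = -7944432 / 65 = -122222.03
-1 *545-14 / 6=-1642 / 3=-547.33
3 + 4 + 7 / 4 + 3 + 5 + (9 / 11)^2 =8431 / 484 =17.42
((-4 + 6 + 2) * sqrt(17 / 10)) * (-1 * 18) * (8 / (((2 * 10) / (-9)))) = 648 * sqrt(170) / 25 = 337.96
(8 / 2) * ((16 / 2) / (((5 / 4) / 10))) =256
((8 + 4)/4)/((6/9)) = 9/2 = 4.50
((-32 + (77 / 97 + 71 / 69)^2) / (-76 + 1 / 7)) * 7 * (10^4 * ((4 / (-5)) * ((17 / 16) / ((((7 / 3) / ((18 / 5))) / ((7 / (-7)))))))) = 30574431238400 / 880992897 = 34704.52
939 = 939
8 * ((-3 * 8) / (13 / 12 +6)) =-2304 / 85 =-27.11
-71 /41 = -1.73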